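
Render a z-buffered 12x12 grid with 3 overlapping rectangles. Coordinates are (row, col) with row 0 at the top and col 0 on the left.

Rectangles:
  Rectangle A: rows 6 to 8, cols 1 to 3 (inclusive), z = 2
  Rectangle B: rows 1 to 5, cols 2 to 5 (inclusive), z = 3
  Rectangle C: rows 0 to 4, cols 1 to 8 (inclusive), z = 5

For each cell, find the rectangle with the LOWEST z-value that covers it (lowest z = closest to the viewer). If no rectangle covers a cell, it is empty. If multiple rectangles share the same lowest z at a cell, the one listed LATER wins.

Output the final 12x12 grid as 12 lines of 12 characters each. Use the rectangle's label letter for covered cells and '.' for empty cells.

.CCCCCCCC...
.CBBBBCCC...
.CBBBBCCC...
.CBBBBCCC...
.CBBBBCCC...
..BBBB......
.AAA........
.AAA........
.AAA........
............
............
............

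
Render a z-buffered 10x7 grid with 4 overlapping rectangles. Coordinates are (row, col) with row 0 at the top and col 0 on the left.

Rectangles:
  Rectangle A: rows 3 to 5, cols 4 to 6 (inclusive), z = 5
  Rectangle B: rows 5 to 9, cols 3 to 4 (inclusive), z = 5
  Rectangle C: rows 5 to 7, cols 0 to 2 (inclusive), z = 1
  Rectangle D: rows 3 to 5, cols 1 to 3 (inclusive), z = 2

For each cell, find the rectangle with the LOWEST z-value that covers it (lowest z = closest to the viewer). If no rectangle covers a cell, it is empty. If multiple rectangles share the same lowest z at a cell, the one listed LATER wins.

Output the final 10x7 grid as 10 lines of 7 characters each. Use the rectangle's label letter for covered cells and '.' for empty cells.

.......
.......
.......
.DDDAAA
.DDDAAA
CCCDBAA
CCCBB..
CCCBB..
...BB..
...BB..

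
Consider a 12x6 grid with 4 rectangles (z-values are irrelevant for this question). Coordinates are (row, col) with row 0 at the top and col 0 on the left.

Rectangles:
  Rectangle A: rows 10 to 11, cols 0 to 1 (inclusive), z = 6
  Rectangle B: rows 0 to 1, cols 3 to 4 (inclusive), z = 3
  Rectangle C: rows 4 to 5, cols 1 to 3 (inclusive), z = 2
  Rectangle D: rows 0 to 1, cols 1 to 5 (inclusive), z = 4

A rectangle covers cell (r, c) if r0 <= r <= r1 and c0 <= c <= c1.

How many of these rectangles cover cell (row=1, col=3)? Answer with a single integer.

Answer: 2

Derivation:
Check cell (1,3):
  A: rows 10-11 cols 0-1 -> outside (row miss)
  B: rows 0-1 cols 3-4 -> covers
  C: rows 4-5 cols 1-3 -> outside (row miss)
  D: rows 0-1 cols 1-5 -> covers
Count covering = 2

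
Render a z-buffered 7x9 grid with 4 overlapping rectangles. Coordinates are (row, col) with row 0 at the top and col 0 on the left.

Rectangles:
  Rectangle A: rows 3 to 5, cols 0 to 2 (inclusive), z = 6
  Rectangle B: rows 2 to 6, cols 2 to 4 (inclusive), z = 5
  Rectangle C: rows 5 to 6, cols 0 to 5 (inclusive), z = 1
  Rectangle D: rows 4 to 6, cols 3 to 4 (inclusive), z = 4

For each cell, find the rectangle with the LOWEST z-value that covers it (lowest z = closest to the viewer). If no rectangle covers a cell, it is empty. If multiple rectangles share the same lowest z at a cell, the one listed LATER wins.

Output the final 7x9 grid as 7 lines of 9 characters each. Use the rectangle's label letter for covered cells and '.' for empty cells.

.........
.........
..BBB....
AABBB....
AABDD....
CCCCCC...
CCCCCC...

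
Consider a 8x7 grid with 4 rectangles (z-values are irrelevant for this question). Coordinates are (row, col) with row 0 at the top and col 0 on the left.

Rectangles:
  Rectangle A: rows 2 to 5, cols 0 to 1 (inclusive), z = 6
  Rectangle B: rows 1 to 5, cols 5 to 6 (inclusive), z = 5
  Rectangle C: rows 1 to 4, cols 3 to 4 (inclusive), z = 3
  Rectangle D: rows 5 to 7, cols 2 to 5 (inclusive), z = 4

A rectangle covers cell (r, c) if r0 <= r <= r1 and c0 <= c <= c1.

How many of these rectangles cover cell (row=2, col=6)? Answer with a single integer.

Answer: 1

Derivation:
Check cell (2,6):
  A: rows 2-5 cols 0-1 -> outside (col miss)
  B: rows 1-5 cols 5-6 -> covers
  C: rows 1-4 cols 3-4 -> outside (col miss)
  D: rows 5-7 cols 2-5 -> outside (row miss)
Count covering = 1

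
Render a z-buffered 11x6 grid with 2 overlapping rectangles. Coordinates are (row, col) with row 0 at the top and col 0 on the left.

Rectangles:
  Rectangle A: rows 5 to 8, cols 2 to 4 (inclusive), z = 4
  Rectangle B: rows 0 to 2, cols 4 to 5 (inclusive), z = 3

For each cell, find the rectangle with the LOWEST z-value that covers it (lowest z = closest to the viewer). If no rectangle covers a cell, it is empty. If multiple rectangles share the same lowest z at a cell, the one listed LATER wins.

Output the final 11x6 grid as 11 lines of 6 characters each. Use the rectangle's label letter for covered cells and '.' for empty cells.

....BB
....BB
....BB
......
......
..AAA.
..AAA.
..AAA.
..AAA.
......
......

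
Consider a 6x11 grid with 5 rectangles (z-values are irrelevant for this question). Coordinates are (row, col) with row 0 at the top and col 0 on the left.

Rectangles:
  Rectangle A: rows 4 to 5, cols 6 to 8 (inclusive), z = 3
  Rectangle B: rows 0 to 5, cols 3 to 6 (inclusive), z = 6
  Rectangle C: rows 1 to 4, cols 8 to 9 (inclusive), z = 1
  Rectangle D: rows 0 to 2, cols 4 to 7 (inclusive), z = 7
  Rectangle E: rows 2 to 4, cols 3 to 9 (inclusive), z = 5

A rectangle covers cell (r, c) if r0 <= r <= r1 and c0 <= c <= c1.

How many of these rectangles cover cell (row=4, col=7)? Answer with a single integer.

Answer: 2

Derivation:
Check cell (4,7):
  A: rows 4-5 cols 6-8 -> covers
  B: rows 0-5 cols 3-6 -> outside (col miss)
  C: rows 1-4 cols 8-9 -> outside (col miss)
  D: rows 0-2 cols 4-7 -> outside (row miss)
  E: rows 2-4 cols 3-9 -> covers
Count covering = 2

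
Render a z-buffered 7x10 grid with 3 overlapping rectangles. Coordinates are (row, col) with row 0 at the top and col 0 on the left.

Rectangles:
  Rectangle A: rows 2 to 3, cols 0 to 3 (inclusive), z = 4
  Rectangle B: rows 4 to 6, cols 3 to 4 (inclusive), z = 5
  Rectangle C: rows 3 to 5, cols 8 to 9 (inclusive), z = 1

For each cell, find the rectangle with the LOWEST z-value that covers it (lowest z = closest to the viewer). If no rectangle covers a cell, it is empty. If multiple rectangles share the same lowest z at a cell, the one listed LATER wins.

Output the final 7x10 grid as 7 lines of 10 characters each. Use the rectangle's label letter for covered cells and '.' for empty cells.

..........
..........
AAAA......
AAAA....CC
...BB...CC
...BB...CC
...BB.....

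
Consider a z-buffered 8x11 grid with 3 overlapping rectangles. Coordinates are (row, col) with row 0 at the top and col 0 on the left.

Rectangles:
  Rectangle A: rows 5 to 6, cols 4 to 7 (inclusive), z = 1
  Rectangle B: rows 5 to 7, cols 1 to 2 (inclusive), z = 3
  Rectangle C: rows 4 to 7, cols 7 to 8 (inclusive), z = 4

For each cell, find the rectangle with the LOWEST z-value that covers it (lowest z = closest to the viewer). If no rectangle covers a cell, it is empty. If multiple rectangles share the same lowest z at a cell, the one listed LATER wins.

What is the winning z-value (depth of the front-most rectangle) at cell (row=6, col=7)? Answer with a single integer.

Check cell (6,7):
  A: rows 5-6 cols 4-7 z=1 -> covers; best now A (z=1)
  B: rows 5-7 cols 1-2 -> outside (col miss)
  C: rows 4-7 cols 7-8 z=4 -> covers; best now A (z=1)
Winner: A at z=1

Answer: 1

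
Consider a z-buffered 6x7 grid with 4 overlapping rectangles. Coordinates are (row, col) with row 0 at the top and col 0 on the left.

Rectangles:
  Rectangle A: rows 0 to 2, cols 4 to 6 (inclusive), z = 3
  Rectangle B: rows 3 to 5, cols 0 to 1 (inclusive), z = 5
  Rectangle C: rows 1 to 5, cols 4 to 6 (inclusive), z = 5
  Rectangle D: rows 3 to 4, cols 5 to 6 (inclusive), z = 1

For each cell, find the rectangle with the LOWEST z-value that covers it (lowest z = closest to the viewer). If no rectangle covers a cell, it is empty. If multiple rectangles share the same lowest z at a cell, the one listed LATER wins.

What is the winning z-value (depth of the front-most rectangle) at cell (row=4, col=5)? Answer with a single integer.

Answer: 1

Derivation:
Check cell (4,5):
  A: rows 0-2 cols 4-6 -> outside (row miss)
  B: rows 3-5 cols 0-1 -> outside (col miss)
  C: rows 1-5 cols 4-6 z=5 -> covers; best now C (z=5)
  D: rows 3-4 cols 5-6 z=1 -> covers; best now D (z=1)
Winner: D at z=1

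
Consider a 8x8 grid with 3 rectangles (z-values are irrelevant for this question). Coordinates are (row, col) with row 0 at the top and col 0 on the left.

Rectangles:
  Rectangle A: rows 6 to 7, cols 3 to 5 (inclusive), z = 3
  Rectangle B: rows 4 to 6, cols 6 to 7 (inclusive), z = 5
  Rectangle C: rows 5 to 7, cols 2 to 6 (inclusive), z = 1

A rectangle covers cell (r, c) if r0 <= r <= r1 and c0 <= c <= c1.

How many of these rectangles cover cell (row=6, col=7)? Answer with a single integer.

Answer: 1

Derivation:
Check cell (6,7):
  A: rows 6-7 cols 3-5 -> outside (col miss)
  B: rows 4-6 cols 6-7 -> covers
  C: rows 5-7 cols 2-6 -> outside (col miss)
Count covering = 1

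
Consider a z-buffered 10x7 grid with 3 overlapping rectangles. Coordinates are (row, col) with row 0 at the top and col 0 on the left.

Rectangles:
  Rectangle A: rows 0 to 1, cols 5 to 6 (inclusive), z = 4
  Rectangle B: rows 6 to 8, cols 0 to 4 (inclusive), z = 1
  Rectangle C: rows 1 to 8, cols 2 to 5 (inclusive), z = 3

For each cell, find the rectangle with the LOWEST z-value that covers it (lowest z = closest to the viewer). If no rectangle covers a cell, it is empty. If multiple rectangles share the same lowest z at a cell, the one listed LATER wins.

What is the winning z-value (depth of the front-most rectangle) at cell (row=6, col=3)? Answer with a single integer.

Answer: 1

Derivation:
Check cell (6,3):
  A: rows 0-1 cols 5-6 -> outside (row miss)
  B: rows 6-8 cols 0-4 z=1 -> covers; best now B (z=1)
  C: rows 1-8 cols 2-5 z=3 -> covers; best now B (z=1)
Winner: B at z=1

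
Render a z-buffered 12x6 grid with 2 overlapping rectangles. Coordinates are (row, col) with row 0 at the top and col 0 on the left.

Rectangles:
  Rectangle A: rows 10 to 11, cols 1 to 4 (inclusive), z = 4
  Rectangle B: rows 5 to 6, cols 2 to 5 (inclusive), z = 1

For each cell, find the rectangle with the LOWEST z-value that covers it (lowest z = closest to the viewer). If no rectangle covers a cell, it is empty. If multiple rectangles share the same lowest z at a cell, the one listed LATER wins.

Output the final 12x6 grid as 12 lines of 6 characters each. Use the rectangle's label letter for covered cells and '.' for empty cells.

......
......
......
......
......
..BBBB
..BBBB
......
......
......
.AAAA.
.AAAA.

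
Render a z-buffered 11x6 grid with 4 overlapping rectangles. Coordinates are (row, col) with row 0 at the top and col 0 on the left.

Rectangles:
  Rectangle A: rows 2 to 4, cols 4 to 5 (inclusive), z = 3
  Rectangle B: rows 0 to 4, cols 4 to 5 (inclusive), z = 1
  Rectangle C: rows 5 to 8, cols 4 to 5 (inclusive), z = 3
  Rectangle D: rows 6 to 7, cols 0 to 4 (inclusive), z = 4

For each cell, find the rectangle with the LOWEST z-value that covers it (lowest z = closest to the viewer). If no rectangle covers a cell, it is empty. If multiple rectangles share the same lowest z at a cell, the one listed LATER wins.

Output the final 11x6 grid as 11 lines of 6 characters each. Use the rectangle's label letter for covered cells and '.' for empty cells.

....BB
....BB
....BB
....BB
....BB
....CC
DDDDCC
DDDDCC
....CC
......
......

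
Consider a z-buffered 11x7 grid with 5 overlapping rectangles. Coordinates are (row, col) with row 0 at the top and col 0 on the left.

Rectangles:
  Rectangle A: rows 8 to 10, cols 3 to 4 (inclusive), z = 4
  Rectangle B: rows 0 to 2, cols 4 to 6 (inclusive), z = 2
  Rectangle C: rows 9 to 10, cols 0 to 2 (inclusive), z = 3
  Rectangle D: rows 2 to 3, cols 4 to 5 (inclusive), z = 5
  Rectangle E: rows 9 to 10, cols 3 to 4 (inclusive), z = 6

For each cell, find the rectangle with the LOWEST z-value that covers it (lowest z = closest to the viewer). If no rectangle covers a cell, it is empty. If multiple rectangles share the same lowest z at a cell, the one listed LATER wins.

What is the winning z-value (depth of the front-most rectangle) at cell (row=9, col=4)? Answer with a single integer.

Answer: 4

Derivation:
Check cell (9,4):
  A: rows 8-10 cols 3-4 z=4 -> covers; best now A (z=4)
  B: rows 0-2 cols 4-6 -> outside (row miss)
  C: rows 9-10 cols 0-2 -> outside (col miss)
  D: rows 2-3 cols 4-5 -> outside (row miss)
  E: rows 9-10 cols 3-4 z=6 -> covers; best now A (z=4)
Winner: A at z=4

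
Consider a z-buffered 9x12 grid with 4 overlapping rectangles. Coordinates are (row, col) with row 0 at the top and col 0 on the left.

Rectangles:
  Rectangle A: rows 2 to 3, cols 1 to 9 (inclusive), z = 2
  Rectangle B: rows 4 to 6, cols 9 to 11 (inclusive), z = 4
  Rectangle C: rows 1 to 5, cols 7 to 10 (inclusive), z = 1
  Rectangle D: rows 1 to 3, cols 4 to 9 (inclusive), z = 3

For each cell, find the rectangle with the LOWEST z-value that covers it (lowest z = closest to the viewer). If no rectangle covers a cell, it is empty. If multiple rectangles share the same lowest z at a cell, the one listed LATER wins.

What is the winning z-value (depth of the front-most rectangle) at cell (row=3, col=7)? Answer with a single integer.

Check cell (3,7):
  A: rows 2-3 cols 1-9 z=2 -> covers; best now A (z=2)
  B: rows 4-6 cols 9-11 -> outside (row miss)
  C: rows 1-5 cols 7-10 z=1 -> covers; best now C (z=1)
  D: rows 1-3 cols 4-9 z=3 -> covers; best now C (z=1)
Winner: C at z=1

Answer: 1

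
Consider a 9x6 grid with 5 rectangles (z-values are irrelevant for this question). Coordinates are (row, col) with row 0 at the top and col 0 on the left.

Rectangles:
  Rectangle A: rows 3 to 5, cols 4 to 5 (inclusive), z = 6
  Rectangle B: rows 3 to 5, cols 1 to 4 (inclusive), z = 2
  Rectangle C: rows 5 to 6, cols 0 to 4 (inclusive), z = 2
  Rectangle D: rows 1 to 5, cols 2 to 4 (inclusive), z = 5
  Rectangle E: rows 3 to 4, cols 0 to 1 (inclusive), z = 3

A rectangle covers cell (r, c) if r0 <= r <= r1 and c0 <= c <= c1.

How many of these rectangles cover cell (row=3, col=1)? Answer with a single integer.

Check cell (3,1):
  A: rows 3-5 cols 4-5 -> outside (col miss)
  B: rows 3-5 cols 1-4 -> covers
  C: rows 5-6 cols 0-4 -> outside (row miss)
  D: rows 1-5 cols 2-4 -> outside (col miss)
  E: rows 3-4 cols 0-1 -> covers
Count covering = 2

Answer: 2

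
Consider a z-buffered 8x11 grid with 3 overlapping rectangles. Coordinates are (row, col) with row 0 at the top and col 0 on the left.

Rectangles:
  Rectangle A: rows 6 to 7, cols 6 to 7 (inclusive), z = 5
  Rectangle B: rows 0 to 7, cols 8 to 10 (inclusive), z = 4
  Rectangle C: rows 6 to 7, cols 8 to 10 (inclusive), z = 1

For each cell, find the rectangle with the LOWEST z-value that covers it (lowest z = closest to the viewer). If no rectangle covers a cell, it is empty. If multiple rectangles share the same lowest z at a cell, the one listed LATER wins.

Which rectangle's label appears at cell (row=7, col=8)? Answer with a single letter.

Answer: C

Derivation:
Check cell (7,8):
  A: rows 6-7 cols 6-7 -> outside (col miss)
  B: rows 0-7 cols 8-10 z=4 -> covers; best now B (z=4)
  C: rows 6-7 cols 8-10 z=1 -> covers; best now C (z=1)
Winner: C at z=1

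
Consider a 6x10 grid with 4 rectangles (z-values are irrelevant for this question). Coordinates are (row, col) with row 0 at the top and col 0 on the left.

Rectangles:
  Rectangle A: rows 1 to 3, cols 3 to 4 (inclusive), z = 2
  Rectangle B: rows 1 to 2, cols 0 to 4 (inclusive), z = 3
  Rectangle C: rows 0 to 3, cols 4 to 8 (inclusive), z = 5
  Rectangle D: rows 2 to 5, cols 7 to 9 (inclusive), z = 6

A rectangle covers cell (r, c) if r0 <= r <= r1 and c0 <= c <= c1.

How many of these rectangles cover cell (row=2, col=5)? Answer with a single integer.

Answer: 1

Derivation:
Check cell (2,5):
  A: rows 1-3 cols 3-4 -> outside (col miss)
  B: rows 1-2 cols 0-4 -> outside (col miss)
  C: rows 0-3 cols 4-8 -> covers
  D: rows 2-5 cols 7-9 -> outside (col miss)
Count covering = 1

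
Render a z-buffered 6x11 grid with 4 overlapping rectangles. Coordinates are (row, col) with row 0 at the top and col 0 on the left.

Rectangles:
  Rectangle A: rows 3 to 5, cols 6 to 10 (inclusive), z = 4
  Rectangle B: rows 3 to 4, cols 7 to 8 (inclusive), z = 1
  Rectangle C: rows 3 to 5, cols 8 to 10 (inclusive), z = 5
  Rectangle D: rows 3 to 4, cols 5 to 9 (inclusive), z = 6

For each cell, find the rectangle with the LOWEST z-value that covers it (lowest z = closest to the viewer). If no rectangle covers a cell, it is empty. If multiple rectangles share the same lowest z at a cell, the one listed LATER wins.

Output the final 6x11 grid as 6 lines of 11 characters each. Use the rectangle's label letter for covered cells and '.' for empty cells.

...........
...........
...........
.....DABBAA
.....DABBAA
......AAAAA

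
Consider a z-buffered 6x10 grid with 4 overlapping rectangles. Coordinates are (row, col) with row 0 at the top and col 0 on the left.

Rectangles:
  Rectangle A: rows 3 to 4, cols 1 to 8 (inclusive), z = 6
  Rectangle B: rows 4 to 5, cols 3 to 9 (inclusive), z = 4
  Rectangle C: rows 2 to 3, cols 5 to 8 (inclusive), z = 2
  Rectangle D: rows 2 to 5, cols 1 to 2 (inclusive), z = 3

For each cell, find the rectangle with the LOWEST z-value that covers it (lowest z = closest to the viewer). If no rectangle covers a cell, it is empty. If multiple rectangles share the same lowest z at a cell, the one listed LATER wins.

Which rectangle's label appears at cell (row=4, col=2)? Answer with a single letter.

Answer: D

Derivation:
Check cell (4,2):
  A: rows 3-4 cols 1-8 z=6 -> covers; best now A (z=6)
  B: rows 4-5 cols 3-9 -> outside (col miss)
  C: rows 2-3 cols 5-8 -> outside (row miss)
  D: rows 2-5 cols 1-2 z=3 -> covers; best now D (z=3)
Winner: D at z=3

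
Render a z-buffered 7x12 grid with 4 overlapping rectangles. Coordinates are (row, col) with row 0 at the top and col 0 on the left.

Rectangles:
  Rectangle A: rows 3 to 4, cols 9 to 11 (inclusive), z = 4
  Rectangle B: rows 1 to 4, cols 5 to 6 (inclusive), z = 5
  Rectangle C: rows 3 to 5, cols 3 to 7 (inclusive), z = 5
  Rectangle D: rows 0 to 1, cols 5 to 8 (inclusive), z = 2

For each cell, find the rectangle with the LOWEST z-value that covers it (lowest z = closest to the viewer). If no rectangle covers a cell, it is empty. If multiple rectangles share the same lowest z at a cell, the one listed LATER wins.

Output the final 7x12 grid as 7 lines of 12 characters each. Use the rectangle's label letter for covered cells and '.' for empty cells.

.....DDDD...
.....DDDD...
.....BB.....
...CCCCC.AAA
...CCCCC.AAA
...CCCCC....
............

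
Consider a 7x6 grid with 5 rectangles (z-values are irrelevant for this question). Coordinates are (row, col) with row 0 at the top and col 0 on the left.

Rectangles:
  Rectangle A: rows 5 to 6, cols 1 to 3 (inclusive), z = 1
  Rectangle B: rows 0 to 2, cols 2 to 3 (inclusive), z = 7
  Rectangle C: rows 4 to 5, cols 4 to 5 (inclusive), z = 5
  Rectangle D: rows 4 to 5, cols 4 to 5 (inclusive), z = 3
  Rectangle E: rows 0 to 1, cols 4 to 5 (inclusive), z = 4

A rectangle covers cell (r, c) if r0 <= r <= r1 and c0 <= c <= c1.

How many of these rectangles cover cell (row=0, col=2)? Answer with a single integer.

Check cell (0,2):
  A: rows 5-6 cols 1-3 -> outside (row miss)
  B: rows 0-2 cols 2-3 -> covers
  C: rows 4-5 cols 4-5 -> outside (row miss)
  D: rows 4-5 cols 4-5 -> outside (row miss)
  E: rows 0-1 cols 4-5 -> outside (col miss)
Count covering = 1

Answer: 1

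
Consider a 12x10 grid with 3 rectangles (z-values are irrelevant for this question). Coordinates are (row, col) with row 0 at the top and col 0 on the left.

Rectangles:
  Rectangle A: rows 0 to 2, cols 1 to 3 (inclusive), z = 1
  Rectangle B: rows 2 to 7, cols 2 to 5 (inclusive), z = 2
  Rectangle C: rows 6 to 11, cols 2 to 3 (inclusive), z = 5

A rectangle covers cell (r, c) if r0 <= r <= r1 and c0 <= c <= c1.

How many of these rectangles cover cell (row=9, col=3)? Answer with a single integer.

Answer: 1

Derivation:
Check cell (9,3):
  A: rows 0-2 cols 1-3 -> outside (row miss)
  B: rows 2-7 cols 2-5 -> outside (row miss)
  C: rows 6-11 cols 2-3 -> covers
Count covering = 1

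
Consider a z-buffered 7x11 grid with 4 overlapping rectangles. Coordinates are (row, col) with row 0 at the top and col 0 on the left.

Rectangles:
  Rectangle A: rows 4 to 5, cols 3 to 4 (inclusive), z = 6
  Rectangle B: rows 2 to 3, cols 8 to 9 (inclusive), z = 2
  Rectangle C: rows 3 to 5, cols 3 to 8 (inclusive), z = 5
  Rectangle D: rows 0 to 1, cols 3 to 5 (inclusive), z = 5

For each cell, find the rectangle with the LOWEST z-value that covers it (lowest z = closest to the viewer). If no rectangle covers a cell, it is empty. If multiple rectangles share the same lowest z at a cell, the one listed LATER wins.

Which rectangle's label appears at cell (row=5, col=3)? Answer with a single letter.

Answer: C

Derivation:
Check cell (5,3):
  A: rows 4-5 cols 3-4 z=6 -> covers; best now A (z=6)
  B: rows 2-3 cols 8-9 -> outside (row miss)
  C: rows 3-5 cols 3-8 z=5 -> covers; best now C (z=5)
  D: rows 0-1 cols 3-5 -> outside (row miss)
Winner: C at z=5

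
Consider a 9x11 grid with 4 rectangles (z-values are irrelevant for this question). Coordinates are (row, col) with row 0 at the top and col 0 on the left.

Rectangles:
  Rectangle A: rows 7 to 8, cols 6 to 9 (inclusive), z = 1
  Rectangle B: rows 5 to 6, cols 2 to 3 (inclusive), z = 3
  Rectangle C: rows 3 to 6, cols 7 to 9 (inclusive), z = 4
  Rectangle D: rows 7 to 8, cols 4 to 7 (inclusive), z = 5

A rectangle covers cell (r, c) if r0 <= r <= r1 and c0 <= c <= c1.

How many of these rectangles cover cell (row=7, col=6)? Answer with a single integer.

Check cell (7,6):
  A: rows 7-8 cols 6-9 -> covers
  B: rows 5-6 cols 2-3 -> outside (row miss)
  C: rows 3-6 cols 7-9 -> outside (row miss)
  D: rows 7-8 cols 4-7 -> covers
Count covering = 2

Answer: 2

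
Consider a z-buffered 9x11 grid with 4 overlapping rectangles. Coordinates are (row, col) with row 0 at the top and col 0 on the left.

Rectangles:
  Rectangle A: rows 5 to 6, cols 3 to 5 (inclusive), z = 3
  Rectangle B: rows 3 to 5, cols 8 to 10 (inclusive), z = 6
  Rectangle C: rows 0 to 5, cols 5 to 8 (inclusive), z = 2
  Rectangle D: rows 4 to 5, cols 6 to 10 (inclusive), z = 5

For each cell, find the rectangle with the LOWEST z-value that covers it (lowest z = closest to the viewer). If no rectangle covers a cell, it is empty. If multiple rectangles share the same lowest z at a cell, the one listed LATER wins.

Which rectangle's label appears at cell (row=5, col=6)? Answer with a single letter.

Answer: C

Derivation:
Check cell (5,6):
  A: rows 5-6 cols 3-5 -> outside (col miss)
  B: rows 3-5 cols 8-10 -> outside (col miss)
  C: rows 0-5 cols 5-8 z=2 -> covers; best now C (z=2)
  D: rows 4-5 cols 6-10 z=5 -> covers; best now C (z=2)
Winner: C at z=2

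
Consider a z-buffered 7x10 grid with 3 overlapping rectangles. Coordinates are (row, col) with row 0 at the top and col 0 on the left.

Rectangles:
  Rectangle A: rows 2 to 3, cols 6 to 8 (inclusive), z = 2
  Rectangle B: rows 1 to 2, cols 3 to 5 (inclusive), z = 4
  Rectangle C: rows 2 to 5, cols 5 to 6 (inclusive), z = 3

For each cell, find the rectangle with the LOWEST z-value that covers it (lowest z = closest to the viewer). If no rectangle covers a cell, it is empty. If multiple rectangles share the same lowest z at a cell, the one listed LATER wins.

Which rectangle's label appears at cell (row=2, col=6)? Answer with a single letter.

Check cell (2,6):
  A: rows 2-3 cols 6-8 z=2 -> covers; best now A (z=2)
  B: rows 1-2 cols 3-5 -> outside (col miss)
  C: rows 2-5 cols 5-6 z=3 -> covers; best now A (z=2)
Winner: A at z=2

Answer: A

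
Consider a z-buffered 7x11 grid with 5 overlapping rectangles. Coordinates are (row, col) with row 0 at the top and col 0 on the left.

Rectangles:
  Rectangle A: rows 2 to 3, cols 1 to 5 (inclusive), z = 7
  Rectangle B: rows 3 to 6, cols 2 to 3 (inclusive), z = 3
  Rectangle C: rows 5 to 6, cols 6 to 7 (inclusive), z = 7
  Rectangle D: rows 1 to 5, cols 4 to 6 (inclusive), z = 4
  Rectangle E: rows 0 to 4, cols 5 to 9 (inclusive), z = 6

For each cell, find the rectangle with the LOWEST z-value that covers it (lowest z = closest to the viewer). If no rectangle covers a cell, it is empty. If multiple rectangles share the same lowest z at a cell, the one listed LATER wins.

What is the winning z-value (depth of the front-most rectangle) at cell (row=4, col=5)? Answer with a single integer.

Answer: 4

Derivation:
Check cell (4,5):
  A: rows 2-3 cols 1-5 -> outside (row miss)
  B: rows 3-6 cols 2-3 -> outside (col miss)
  C: rows 5-6 cols 6-7 -> outside (row miss)
  D: rows 1-5 cols 4-6 z=4 -> covers; best now D (z=4)
  E: rows 0-4 cols 5-9 z=6 -> covers; best now D (z=4)
Winner: D at z=4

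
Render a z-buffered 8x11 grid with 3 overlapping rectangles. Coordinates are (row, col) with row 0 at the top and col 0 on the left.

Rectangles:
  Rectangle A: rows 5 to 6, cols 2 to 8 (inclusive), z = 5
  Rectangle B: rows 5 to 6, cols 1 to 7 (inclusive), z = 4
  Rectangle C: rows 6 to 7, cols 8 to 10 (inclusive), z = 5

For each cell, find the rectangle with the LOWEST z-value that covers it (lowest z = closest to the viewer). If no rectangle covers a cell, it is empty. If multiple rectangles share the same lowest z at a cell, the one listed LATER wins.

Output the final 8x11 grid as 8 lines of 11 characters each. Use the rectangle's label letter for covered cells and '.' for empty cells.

...........
...........
...........
...........
...........
.BBBBBBBA..
.BBBBBBBCCC
........CCC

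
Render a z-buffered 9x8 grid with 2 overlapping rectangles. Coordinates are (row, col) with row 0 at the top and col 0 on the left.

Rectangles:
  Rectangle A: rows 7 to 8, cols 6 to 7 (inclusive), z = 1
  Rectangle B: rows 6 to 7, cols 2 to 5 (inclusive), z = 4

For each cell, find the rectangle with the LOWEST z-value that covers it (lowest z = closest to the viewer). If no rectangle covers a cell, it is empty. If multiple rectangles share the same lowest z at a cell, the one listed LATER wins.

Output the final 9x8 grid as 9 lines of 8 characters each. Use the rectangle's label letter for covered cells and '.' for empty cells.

........
........
........
........
........
........
..BBBB..
..BBBBAA
......AA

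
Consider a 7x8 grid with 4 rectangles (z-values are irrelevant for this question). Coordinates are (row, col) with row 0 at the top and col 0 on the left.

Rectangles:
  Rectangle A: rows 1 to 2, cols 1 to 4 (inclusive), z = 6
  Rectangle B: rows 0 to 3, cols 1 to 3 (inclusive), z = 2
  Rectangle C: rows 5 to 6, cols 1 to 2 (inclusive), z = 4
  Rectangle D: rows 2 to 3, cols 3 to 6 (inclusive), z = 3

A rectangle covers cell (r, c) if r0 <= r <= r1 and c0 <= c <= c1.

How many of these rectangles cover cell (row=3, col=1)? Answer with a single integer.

Answer: 1

Derivation:
Check cell (3,1):
  A: rows 1-2 cols 1-4 -> outside (row miss)
  B: rows 0-3 cols 1-3 -> covers
  C: rows 5-6 cols 1-2 -> outside (row miss)
  D: rows 2-3 cols 3-6 -> outside (col miss)
Count covering = 1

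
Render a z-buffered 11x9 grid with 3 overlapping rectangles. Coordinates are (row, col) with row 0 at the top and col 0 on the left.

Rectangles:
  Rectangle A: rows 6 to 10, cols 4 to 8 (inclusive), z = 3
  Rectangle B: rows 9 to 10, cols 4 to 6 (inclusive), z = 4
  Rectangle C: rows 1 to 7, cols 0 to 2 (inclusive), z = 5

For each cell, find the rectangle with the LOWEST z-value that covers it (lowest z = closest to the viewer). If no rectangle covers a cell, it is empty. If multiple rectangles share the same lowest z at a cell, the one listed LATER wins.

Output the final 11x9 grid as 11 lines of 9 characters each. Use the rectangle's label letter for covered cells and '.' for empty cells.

.........
CCC......
CCC......
CCC......
CCC......
CCC......
CCC.AAAAA
CCC.AAAAA
....AAAAA
....AAAAA
....AAAAA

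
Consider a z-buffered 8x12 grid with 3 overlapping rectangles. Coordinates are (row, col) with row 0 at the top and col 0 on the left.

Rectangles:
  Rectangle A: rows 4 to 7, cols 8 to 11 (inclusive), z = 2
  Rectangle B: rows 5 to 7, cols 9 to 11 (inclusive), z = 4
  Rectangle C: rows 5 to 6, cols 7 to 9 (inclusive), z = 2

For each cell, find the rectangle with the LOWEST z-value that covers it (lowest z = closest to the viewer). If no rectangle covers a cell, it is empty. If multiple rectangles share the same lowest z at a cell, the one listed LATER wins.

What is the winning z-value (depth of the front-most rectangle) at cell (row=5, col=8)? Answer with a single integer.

Answer: 2

Derivation:
Check cell (5,8):
  A: rows 4-7 cols 8-11 z=2 -> covers; best now A (z=2)
  B: rows 5-7 cols 9-11 -> outside (col miss)
  C: rows 5-6 cols 7-9 z=2 -> covers; best now C (z=2)
Winner: C at z=2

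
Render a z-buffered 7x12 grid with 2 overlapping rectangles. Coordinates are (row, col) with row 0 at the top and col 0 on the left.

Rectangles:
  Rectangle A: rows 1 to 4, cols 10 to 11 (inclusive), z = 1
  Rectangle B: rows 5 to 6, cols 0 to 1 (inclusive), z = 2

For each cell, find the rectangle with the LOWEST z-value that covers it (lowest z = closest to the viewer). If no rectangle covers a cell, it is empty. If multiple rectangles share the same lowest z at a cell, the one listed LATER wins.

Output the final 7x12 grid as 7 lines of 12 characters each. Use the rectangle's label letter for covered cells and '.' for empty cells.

............
..........AA
..........AA
..........AA
..........AA
BB..........
BB..........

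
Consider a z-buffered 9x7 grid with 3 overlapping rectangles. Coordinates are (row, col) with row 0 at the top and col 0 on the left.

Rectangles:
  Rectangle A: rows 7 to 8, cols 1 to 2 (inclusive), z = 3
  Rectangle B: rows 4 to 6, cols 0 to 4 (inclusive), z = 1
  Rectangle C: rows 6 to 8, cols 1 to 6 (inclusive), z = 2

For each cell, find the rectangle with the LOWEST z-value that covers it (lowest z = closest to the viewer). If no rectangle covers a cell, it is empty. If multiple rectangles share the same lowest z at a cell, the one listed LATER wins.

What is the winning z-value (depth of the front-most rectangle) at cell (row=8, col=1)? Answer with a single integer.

Check cell (8,1):
  A: rows 7-8 cols 1-2 z=3 -> covers; best now A (z=3)
  B: rows 4-6 cols 0-4 -> outside (row miss)
  C: rows 6-8 cols 1-6 z=2 -> covers; best now C (z=2)
Winner: C at z=2

Answer: 2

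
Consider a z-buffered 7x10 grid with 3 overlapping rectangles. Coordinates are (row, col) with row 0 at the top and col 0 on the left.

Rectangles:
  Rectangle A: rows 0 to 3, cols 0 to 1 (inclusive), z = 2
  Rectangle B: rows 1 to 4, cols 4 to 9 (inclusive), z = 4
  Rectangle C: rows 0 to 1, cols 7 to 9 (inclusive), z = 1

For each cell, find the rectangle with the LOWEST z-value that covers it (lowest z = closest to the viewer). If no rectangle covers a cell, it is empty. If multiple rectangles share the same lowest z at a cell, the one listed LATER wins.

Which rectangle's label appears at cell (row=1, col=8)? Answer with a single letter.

Check cell (1,8):
  A: rows 0-3 cols 0-1 -> outside (col miss)
  B: rows 1-4 cols 4-9 z=4 -> covers; best now B (z=4)
  C: rows 0-1 cols 7-9 z=1 -> covers; best now C (z=1)
Winner: C at z=1

Answer: C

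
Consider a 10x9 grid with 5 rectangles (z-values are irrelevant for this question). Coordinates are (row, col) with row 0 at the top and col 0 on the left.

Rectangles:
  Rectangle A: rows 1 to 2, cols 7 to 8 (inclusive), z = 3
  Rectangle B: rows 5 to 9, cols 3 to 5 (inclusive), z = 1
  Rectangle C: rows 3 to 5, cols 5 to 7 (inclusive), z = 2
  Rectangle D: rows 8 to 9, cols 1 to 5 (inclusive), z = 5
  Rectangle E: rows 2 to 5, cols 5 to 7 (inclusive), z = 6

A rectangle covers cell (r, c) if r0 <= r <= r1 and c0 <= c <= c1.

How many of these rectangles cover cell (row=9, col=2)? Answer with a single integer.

Check cell (9,2):
  A: rows 1-2 cols 7-8 -> outside (row miss)
  B: rows 5-9 cols 3-5 -> outside (col miss)
  C: rows 3-5 cols 5-7 -> outside (row miss)
  D: rows 8-9 cols 1-5 -> covers
  E: rows 2-5 cols 5-7 -> outside (row miss)
Count covering = 1

Answer: 1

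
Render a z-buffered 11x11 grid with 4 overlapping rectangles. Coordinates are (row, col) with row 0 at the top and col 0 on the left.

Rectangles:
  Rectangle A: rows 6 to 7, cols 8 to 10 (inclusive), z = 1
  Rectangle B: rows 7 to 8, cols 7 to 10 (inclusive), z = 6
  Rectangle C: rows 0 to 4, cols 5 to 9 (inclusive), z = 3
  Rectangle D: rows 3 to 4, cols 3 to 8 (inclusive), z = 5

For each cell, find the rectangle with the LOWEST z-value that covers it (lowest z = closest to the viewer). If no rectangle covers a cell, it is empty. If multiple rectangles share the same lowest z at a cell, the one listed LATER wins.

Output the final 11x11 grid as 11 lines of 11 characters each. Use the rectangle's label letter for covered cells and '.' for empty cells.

.....CCCCC.
.....CCCCC.
.....CCCCC.
...DDCCCCC.
...DDCCCCC.
...........
........AAA
.......BAAA
.......BBBB
...........
...........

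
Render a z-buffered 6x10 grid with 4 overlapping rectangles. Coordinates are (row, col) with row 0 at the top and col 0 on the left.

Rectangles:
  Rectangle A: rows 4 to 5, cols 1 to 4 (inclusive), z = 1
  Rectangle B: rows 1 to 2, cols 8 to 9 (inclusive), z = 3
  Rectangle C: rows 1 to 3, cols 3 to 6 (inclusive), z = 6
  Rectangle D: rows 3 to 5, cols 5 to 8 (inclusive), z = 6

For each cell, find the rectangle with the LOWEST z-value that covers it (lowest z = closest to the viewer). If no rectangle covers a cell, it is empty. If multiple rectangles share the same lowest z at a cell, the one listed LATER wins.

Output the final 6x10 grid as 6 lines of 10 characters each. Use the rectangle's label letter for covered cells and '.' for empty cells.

..........
...CCCC.BB
...CCCC.BB
...CCDDDD.
.AAAADDDD.
.AAAADDDD.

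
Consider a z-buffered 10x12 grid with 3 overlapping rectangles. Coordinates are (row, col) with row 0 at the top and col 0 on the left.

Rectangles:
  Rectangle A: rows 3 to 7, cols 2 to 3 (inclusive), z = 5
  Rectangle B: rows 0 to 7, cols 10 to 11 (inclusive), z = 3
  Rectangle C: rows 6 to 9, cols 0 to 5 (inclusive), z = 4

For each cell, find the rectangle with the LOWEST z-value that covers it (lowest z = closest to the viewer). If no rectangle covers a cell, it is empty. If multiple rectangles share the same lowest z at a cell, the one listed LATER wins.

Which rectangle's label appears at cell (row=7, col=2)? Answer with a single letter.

Check cell (7,2):
  A: rows 3-7 cols 2-3 z=5 -> covers; best now A (z=5)
  B: rows 0-7 cols 10-11 -> outside (col miss)
  C: rows 6-9 cols 0-5 z=4 -> covers; best now C (z=4)
Winner: C at z=4

Answer: C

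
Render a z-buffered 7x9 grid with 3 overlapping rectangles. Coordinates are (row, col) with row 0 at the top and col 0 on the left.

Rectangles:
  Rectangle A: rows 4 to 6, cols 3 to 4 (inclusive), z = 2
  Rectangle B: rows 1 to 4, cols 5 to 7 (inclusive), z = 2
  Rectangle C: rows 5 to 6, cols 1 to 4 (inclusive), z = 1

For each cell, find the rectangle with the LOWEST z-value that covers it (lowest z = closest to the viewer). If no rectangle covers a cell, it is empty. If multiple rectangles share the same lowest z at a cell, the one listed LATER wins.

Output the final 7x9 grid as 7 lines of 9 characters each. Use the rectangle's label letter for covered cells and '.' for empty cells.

.........
.....BBB.
.....BBB.
.....BBB.
...AABBB.
.CCCC....
.CCCC....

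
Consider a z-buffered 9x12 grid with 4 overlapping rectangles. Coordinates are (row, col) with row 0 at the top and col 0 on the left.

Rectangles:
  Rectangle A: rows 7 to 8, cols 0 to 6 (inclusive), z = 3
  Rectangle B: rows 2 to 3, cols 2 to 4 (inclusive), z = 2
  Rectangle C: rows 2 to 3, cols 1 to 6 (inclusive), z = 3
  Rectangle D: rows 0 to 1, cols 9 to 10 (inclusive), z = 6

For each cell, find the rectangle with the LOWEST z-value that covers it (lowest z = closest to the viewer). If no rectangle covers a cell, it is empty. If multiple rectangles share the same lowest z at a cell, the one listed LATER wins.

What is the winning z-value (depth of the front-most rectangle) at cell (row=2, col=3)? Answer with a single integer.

Check cell (2,3):
  A: rows 7-8 cols 0-6 -> outside (row miss)
  B: rows 2-3 cols 2-4 z=2 -> covers; best now B (z=2)
  C: rows 2-3 cols 1-6 z=3 -> covers; best now B (z=2)
  D: rows 0-1 cols 9-10 -> outside (row miss)
Winner: B at z=2

Answer: 2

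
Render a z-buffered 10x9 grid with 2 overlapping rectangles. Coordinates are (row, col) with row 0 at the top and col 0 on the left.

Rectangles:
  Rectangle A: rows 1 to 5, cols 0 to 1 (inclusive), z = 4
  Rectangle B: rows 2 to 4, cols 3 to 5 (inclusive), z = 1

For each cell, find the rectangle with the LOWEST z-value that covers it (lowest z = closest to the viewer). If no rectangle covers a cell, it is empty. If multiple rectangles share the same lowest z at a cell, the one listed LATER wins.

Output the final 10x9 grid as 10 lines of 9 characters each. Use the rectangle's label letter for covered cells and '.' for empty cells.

.........
AA.......
AA.BBB...
AA.BBB...
AA.BBB...
AA.......
.........
.........
.........
.........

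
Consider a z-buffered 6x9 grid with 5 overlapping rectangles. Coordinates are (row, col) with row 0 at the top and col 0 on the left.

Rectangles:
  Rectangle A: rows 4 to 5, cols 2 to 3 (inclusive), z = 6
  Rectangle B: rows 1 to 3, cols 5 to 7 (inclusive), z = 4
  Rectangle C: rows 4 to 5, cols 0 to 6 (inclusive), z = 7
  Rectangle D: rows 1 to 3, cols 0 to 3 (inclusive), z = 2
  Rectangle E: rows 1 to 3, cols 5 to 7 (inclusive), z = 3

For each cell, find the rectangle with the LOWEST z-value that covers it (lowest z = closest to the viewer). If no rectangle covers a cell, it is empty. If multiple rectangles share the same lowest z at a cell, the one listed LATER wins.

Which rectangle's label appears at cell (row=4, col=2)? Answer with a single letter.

Check cell (4,2):
  A: rows 4-5 cols 2-3 z=6 -> covers; best now A (z=6)
  B: rows 1-3 cols 5-7 -> outside (row miss)
  C: rows 4-5 cols 0-6 z=7 -> covers; best now A (z=6)
  D: rows 1-3 cols 0-3 -> outside (row miss)
  E: rows 1-3 cols 5-7 -> outside (row miss)
Winner: A at z=6

Answer: A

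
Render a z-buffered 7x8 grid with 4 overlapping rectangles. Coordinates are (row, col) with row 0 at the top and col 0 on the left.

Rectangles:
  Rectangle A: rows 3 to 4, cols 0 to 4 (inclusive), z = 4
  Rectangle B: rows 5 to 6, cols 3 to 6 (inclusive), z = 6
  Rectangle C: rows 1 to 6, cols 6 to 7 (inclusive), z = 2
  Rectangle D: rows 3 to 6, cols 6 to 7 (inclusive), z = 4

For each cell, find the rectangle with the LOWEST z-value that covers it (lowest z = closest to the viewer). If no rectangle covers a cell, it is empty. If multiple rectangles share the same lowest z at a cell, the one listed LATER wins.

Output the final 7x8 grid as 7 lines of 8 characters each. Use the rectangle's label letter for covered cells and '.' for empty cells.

........
......CC
......CC
AAAAA.CC
AAAAA.CC
...BBBCC
...BBBCC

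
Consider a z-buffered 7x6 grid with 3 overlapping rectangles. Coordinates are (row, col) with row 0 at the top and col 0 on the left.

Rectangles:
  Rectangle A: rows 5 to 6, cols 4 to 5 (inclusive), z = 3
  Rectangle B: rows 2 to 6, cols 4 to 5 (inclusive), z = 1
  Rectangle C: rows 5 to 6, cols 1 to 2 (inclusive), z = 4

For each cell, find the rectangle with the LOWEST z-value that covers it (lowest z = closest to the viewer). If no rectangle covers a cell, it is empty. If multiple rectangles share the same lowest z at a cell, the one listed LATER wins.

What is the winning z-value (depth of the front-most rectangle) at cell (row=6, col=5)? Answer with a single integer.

Check cell (6,5):
  A: rows 5-6 cols 4-5 z=3 -> covers; best now A (z=3)
  B: rows 2-6 cols 4-5 z=1 -> covers; best now B (z=1)
  C: rows 5-6 cols 1-2 -> outside (col miss)
Winner: B at z=1

Answer: 1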